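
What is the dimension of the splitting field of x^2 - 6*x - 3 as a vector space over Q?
[K:Q] = 2

The discriminant of x^2 + (-6)*x + (-3) is b^2 - 4c = 36 - (-12) = 48. Since 48 is not a perfect square in Q, the polynomial is irreducible over Q. Its two roots generate a degree-2 extension, so [K:Q] = 2.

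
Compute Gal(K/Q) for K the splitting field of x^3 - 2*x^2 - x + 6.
Gal(K/Q) = S_3 (symmetric group of order 6)

Compute the discriminant of x^3 + (-2)*x^2 + (-1)*x + (6): Δ = -556. Since Δ is not a rational square, the Galois group is not contained in A_3; it must be the full S_3 (irreducibility of the cubic rules out anything smaller).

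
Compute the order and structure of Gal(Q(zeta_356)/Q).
|Gal(Q(zeta_356)/Q)| = phi(356) = 176; group ≅ (Z/356Z)^* ≅ Z/2Z × Z/88Z

The n-th cyclotomic polynomial Φ_356(x) is the minimal polynomial of zeta_356 over Q and has degree phi(356) = 176. So Q(zeta_356) is a degree-176 Galois extension with Galois group (Z/356Z)^*. By CRT, (Z/356Z)^* ≅ (Z/4Z)^* × (Z/89Z)^*. Each prime-power unit group is (Z/4Z)^* ≅ Z/2Z; (Z/89Z)^* ≅ Z/88Z. Hence Gal(Q(zeta_356)/Q) ≅ Z/2Z × Z/88Z.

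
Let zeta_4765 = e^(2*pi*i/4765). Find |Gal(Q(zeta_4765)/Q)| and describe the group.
|Gal(Q(zeta_4765)/Q)| = phi(4765) = 3808; group ≅ (Z/4765Z)^* ≅ Z/4Z × Z/952Z

The n-th cyclotomic polynomial Φ_4765(x) is the minimal polynomial of zeta_4765 over Q and has degree phi(4765) = 3808. So Q(zeta_4765) is a degree-3808 Galois extension with Galois group (Z/4765Z)^*. By CRT, (Z/4765Z)^* ≅ (Z/5Z)^* × (Z/953Z)^*. Each prime-power unit group is (Z/5Z)^* ≅ Z/4Z; (Z/953Z)^* ≅ Z/952Z. Hence Gal(Q(zeta_4765)/Q) ≅ Z/4Z × Z/952Z.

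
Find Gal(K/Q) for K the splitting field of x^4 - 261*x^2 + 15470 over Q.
Gal(K/Q) = V_4 (Klein four-group, Z/2Z × Z/2Z)

f factors as (x^2 - 91)(x^2 - 170), so the splitting field is K = Q(sqrt(91), sqrt(170)). The elements 91, 170, 15470 are all non-squares in Q, so sqrt(91) and sqrt(170) generate independent quadratic extensions. Thus [K:Q] = 4 and Gal(K/Q) is generated by the two order-2 automorphisms sqrt(91) ↦ -sqrt(91) and sqrt(170) ↦ -sqrt(170), giving V_4.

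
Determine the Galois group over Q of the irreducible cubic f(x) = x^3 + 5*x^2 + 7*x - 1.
Gal(K/Q) = S_3 (symmetric group of order 6)

Compute the discriminant of x^3 + (5)*x^2 + (7)*x + (-1): Δ = -304. Since Δ is not a rational square, the Galois group is not contained in A_3; it must be the full S_3 (irreducibility of the cubic rules out anything smaller).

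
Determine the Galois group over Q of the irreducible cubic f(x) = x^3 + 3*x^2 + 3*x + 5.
Gal(K/Q) = S_3 (symmetric group of order 6)

Compute the discriminant of x^3 + (3)*x^2 + (3)*x + (5): Δ = -432. Since Δ is not a rational square, the Galois group is not contained in A_3; it must be the full S_3 (irreducibility of the cubic rules out anything smaller).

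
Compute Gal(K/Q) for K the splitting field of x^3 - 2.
Gal(K/Q) = S_3 (symmetric group of order 6)

Compute the discriminant of x^3 + (0)*x^2 + (0)*x + (-2): Δ = -108. Since Δ is not a rational square, the Galois group is not contained in A_3; it must be the full S_3 (irreducibility of the cubic rules out anything smaller).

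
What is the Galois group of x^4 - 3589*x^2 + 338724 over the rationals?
Gal(K/Q) = Z/2Z (cyclic of order 2)

f factors as (x^2 - 97)(x^2 - 3492), so the splitting field is K = Q(sqrt(97), sqrt(3492)). The squarefree part of 97 is 97 and the squarefree part of 3492 is also 97, so sqrt(97) and sqrt(3492) are both rational multiples of sqrt(97). Hence Q(sqrt(97)) = Q(sqrt(3492)) = Q(sqrt(97)), and the splitting field collapses to a single degree-2 extension with Galois group Z/2Z.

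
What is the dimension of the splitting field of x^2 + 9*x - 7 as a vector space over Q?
[K:Q] = 2

The discriminant of x^2 + (9)*x + (-7) is b^2 - 4c = 81 - (-28) = 109. Since 109 is not a perfect square in Q, the polynomial is irreducible over Q. Its two roots generate a degree-2 extension, so [K:Q] = 2.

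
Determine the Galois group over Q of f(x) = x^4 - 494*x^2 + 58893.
Gal(K/Q) = V_4 (Klein four-group, Z/2Z × Z/2Z)

f factors as (x^2 - 201)(x^2 - 293), so the splitting field is K = Q(sqrt(201), sqrt(293)). The elements 201, 293, 58893 are all non-squares in Q, so sqrt(201) and sqrt(293) generate independent quadratic extensions. Thus [K:Q] = 4 and Gal(K/Q) is generated by the two order-2 automorphisms sqrt(201) ↦ -sqrt(201) and sqrt(293) ↦ -sqrt(293), giving V_4.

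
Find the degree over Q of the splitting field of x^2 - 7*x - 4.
[K:Q] = 2

The discriminant of x^2 + (-7)*x + (-4) is b^2 - 4c = 49 - (-16) = 65. Since 65 is not a perfect square in Q, the polynomial is irreducible over Q. Its two roots generate a degree-2 extension, so [K:Q] = 2.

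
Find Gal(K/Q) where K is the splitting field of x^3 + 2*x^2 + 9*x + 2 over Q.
Gal(K/Q) = S_3 (symmetric group of order 6)

Compute the discriminant of x^3 + (2)*x^2 + (9)*x + (2): Δ = -2116. Since Δ is not a rational square, the Galois group is not contained in A_3; it must be the full S_3 (irreducibility of the cubic rules out anything smaller).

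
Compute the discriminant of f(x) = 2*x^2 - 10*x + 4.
Δ = 68

For a quadratic a x^2 + b x + c the discriminant is Δ = b^2 - 4ac = (-10)^2 - 4*(2)*(4) = 100 - (32) = 68.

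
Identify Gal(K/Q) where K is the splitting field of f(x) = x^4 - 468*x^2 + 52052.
Gal(K/Q) = V_4 (Klein four-group, Z/2Z × Z/2Z)

f factors as (x^2 - 286)(x^2 - 182), so the splitting field is K = Q(sqrt(286), sqrt(182)). The elements 286, 182, 52052 are all non-squares in Q, so sqrt(286) and sqrt(182) generate independent quadratic extensions. Thus [K:Q] = 4 and Gal(K/Q) is generated by the two order-2 automorphisms sqrt(286) ↦ -sqrt(286) and sqrt(182) ↦ -sqrt(182), giving V_4.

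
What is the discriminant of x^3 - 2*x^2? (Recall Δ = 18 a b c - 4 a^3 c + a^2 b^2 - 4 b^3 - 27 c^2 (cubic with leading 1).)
Δ = 0

For x^3 + a x^2 + b x + c the discriminant is Δ = 18 a b c - 4 a^3 c + a^2 b^2 - 4 b^3 - 27 c^2.
Plug a = -2, b = 0, c = 0:
  18*(-2)*(0)*(0) - 4*(-2)^3*(0) + (-2)^2*(0)^2 - 4*(0)^3 - 27*(0)^2
  = 0 + (0) + 0 + (0) + (0)
  = 0.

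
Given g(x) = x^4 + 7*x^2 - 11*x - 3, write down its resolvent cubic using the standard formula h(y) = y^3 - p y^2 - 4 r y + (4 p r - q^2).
h(y) = y^3 - 7*y^2 + 12*y - 205

Identify coefficients: p = 7, q = -11, r = -3.
Plug into h(y) = y^3 - p y^2 - 4 r y + (4 p r - q^2):
  h(y) = y^3 - (7) y^2 - 4*(-3) y + (4*(7)*(-3) - (-11)^2)
       = y^3 + (-7) y^2 + (12) y + (-205).
Simplifying: h(y) = y^3 - 7*y^2 + 12*y - 205.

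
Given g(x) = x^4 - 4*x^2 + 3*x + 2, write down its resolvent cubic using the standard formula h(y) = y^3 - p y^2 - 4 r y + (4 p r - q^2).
h(y) = y^3 + 4*y^2 - 8*y - 41

Identify coefficients: p = -4, q = 3, r = 2.
Plug into h(y) = y^3 - p y^2 - 4 r y + (4 p r - q^2):
  h(y) = y^3 - (-4) y^2 - 4*(2) y + (4*(-4)*(2) - (3)^2)
       = y^3 + (4) y^2 + (-8) y + (-41).
Simplifying: h(y) = y^3 + 4*y^2 - 8*y - 41.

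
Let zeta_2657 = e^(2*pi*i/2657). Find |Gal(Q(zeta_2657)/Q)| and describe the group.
|Gal(Q(zeta_2657)/Q)| = phi(2657) = 2656; group ≅ (Z/2657Z)^* ≅ Z/2656Z

The n-th cyclotomic polynomial Φ_2657(x) is the minimal polynomial of zeta_2657 over Q and has degree phi(2657) = 2656. So Q(zeta_2657) is a degree-2656 Galois extension with Galois group (Z/2657Z)^*. (Z/2657Z)^* is cyclic since 2657 is an odd prime power (or 4). Hence Gal(Q(zeta_2657)/Q) ≅ Z/2656Z.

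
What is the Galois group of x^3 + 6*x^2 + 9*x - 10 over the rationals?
Gal(K/Q) = S_3 (symmetric group of order 6)

Compute the discriminant of x^3 + (6)*x^2 + (9)*x + (-10): Δ = -3780. Since Δ is not a rational square, the Galois group is not contained in A_3; it must be the full S_3 (irreducibility of the cubic rules out anything smaller).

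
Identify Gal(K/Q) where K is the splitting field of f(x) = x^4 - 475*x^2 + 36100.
Gal(K/Q) = Z/2Z (cyclic of order 2)

f factors as (x^2 - 380)(x^2 - 95), so the splitting field is K = Q(sqrt(380), sqrt(95)). The squarefree part of 380 is 95 and the squarefree part of 95 is also 95, so sqrt(380) and sqrt(95) are both rational multiples of sqrt(95). Hence Q(sqrt(380)) = Q(sqrt(95)) = Q(sqrt(95)), and the splitting field collapses to a single degree-2 extension with Galois group Z/2Z.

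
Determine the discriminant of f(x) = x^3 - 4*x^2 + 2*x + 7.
Δ = -507

For x^3 + a x^2 + b x + c the discriminant is Δ = 18 a b c - 4 a^3 c + a^2 b^2 - 4 b^3 - 27 c^2.
Plug a = -4, b = 2, c = 7:
  18*(-4)*(2)*(7) - 4*(-4)^3*(7) + (-4)^2*(2)^2 - 4*(2)^3 - 27*(7)^2
  = -1008 + (1792) + 64 + (-32) + (-1323)
  = -507.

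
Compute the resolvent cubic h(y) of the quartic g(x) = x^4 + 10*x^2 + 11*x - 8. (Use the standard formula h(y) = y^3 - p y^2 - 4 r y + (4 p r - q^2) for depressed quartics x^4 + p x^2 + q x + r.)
h(y) = y^3 - 10*y^2 + 32*y - 441

Identify coefficients: p = 10, q = 11, r = -8.
Plug into h(y) = y^3 - p y^2 - 4 r y + (4 p r - q^2):
  h(y) = y^3 - (10) y^2 - 4*(-8) y + (4*(10)*(-8) - (11)^2)
       = y^3 + (-10) y^2 + (32) y + (-441).
Simplifying: h(y) = y^3 - 10*y^2 + 32*y - 441.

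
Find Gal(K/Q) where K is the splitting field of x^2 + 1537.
Gal(K/Q) = Z/2Z (cyclic of order 2)

x^2 + 1537 is irreducible over Q since -1537 is not a rational square. The splitting field Q(sqrt(-1537)) has degree 2 over Q, and its unique nontrivial automorphism is sqrt(-1537) ↦ -sqrt(-1537). Hence Gal(Q(sqrt(-1537))/Q) = Z/2Z.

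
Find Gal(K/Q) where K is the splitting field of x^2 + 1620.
Gal(K/Q) = Z/2Z (cyclic of order 2)

x^2 + 1620 is irreducible over Q since -1620 is not a rational square. The splitting field Q(sqrt(-1620)) has degree 2 over Q, and its unique nontrivial automorphism is sqrt(-1620) ↦ -sqrt(-1620). Hence Gal(Q(sqrt(-1620))/Q) = Z/2Z.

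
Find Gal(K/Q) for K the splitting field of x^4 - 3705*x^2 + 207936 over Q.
Gal(K/Q) = Z/2Z (cyclic of order 2)

f factors as (x^2 - 3648)(x^2 - 57), so the splitting field is K = Q(sqrt(3648), sqrt(57)). The squarefree part of 3648 is 57 and the squarefree part of 57 is also 57, so sqrt(3648) and sqrt(57) are both rational multiples of sqrt(57). Hence Q(sqrt(3648)) = Q(sqrt(57)) = Q(sqrt(57)), and the splitting field collapses to a single degree-2 extension with Galois group Z/2Z.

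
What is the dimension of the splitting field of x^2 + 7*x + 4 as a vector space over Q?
[K:Q] = 2

The discriminant of x^2 + (7)*x + (4) is b^2 - 4c = 49 - (16) = 33. Since 33 is not a perfect square in Q, the polynomial is irreducible over Q. Its two roots generate a degree-2 extension, so [K:Q] = 2.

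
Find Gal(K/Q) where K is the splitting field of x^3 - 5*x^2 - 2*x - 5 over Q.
Gal(K/Q) = S_3 (symmetric group of order 6)

Compute the discriminant of x^3 + (-5)*x^2 + (-2)*x + (-5): Δ = -3943. Since Δ is not a rational square, the Galois group is not contained in A_3; it must be the full S_3 (irreducibility of the cubic rules out anything smaller).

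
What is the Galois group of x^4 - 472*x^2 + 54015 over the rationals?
Gal(K/Q) = V_4 (Klein four-group, Z/2Z × Z/2Z)

f factors as (x^2 - 195)(x^2 - 277), so the splitting field is K = Q(sqrt(195), sqrt(277)). The elements 195, 277, 54015 are all non-squares in Q, so sqrt(195) and sqrt(277) generate independent quadratic extensions. Thus [K:Q] = 4 and Gal(K/Q) is generated by the two order-2 automorphisms sqrt(195) ↦ -sqrt(195) and sqrt(277) ↦ -sqrt(277), giving V_4.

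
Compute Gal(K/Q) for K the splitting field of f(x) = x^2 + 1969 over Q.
Gal(K/Q) = Z/2Z (cyclic of order 2)

x^2 + 1969 is irreducible over Q since -1969 is not a rational square. The splitting field Q(sqrt(-1969)) has degree 2 over Q, and its unique nontrivial automorphism is sqrt(-1969) ↦ -sqrt(-1969). Hence Gal(Q(sqrt(-1969))/Q) = Z/2Z.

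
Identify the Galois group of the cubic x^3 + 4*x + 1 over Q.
Gal(K/Q) = S_3 (symmetric group of order 6)

Compute the discriminant of x^3 + (0)*x^2 + (4)*x + (1): Δ = -283. Since Δ is not a rational square, the Galois group is not contained in A_3; it must be the full S_3 (irreducibility of the cubic rules out anything smaller).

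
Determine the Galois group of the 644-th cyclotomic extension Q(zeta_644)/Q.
|Gal(Q(zeta_644)/Q)| = phi(644) = 264; group ≅ (Z/644Z)^* ≅ Z/2Z × Z/6Z × Z/22Z

The n-th cyclotomic polynomial Φ_644(x) is the minimal polynomial of zeta_644 over Q and has degree phi(644) = 264. So Q(zeta_644) is a degree-264 Galois extension with Galois group (Z/644Z)^*. By CRT, (Z/644Z)^* ≅ (Z/4Z)^* × (Z/7Z)^* × (Z/23Z)^*. Each prime-power unit group is (Z/4Z)^* ≅ Z/2Z; (Z/7Z)^* ≅ Z/6Z; (Z/23Z)^* ≅ Z/22Z. Hence Gal(Q(zeta_644)/Q) ≅ Z/2Z × Z/6Z × Z/22Z.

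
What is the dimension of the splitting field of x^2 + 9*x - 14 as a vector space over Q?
[K:Q] = 2

The discriminant of x^2 + (9)*x + (-14) is b^2 - 4c = 81 - (-56) = 137. Since 137 is not a perfect square in Q, the polynomial is irreducible over Q. Its two roots generate a degree-2 extension, so [K:Q] = 2.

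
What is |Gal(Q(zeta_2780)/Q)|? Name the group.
|Gal(Q(zeta_2780)/Q)| = phi(2780) = 1104; group ≅ (Z/2780Z)^* ≅ Z/2Z × Z/4Z × Z/138Z

The n-th cyclotomic polynomial Φ_2780(x) is the minimal polynomial of zeta_2780 over Q and has degree phi(2780) = 1104. So Q(zeta_2780) is a degree-1104 Galois extension with Galois group (Z/2780Z)^*. By CRT, (Z/2780Z)^* ≅ (Z/4Z)^* × (Z/5Z)^* × (Z/139Z)^*. Each prime-power unit group is (Z/4Z)^* ≅ Z/2Z; (Z/5Z)^* ≅ Z/4Z; (Z/139Z)^* ≅ Z/138Z. Hence Gal(Q(zeta_2780)/Q) ≅ Z/2Z × Z/4Z × Z/138Z.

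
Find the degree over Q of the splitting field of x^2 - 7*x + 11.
[K:Q] = 2

The discriminant of x^2 + (-7)*x + (11) is b^2 - 4c = 49 - (44) = 5. Since 5 is not a perfect square in Q, the polynomial is irreducible over Q. Its two roots generate a degree-2 extension, so [K:Q] = 2.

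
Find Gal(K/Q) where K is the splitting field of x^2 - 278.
Gal(K/Q) = Z/2Z (cyclic of order 2)

x^2 - 278 is irreducible over Q since 278 is not a rational square. The splitting field Q(sqrt(278)) has degree 2 over Q, and its unique nontrivial automorphism is sqrt(278) ↦ -sqrt(278). Hence Gal(Q(sqrt(278))/Q) = Z/2Z.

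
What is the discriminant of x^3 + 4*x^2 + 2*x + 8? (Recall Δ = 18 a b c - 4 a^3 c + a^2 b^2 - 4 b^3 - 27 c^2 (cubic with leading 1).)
Δ = -2592

For x^3 + a x^2 + b x + c the discriminant is Δ = 18 a b c - 4 a^3 c + a^2 b^2 - 4 b^3 - 27 c^2.
Plug a = 4, b = 2, c = 8:
  18*(4)*(2)*(8) - 4*(4)^3*(8) + (4)^2*(2)^2 - 4*(2)^3 - 27*(8)^2
  = 1152 + (-2048) + 64 + (-32) + (-1728)
  = -2592.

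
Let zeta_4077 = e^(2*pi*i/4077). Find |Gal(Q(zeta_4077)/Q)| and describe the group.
|Gal(Q(zeta_4077)/Q)| = phi(4077) = 2700; group ≅ (Z/4077Z)^* ≅ Z/18Z × Z/150Z

The n-th cyclotomic polynomial Φ_4077(x) is the minimal polynomial of zeta_4077 over Q and has degree phi(4077) = 2700. So Q(zeta_4077) is a degree-2700 Galois extension with Galois group (Z/4077Z)^*. By CRT, (Z/4077Z)^* ≅ (Z/27Z)^* × (Z/151Z)^*. Each prime-power unit group is (Z/27Z)^* ≅ Z/18Z; (Z/151Z)^* ≅ Z/150Z. Hence Gal(Q(zeta_4077)/Q) ≅ Z/18Z × Z/150Z.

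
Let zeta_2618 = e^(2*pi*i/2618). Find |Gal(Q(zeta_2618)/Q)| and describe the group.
|Gal(Q(zeta_2618)/Q)| = phi(2618) = 960; group ≅ (Z/2618Z)^* ≅ Z/6Z × Z/10Z × Z/16Z

The n-th cyclotomic polynomial Φ_2618(x) is the minimal polynomial of zeta_2618 over Q and has degree phi(2618) = 960. So Q(zeta_2618) is a degree-960 Galois extension with Galois group (Z/2618Z)^*. By CRT, (Z/2618Z)^* ≅ (Z/2Z)^* × (Z/7Z)^* × (Z/11Z)^* × (Z/17Z)^*. Each prime-power unit group is (Z/2Z)^* ≅ trivial group (order 1); (Z/7Z)^* ≅ Z/6Z; (Z/11Z)^* ≅ Z/10Z; (Z/17Z)^* ≅ Z/16Z. Hence Gal(Q(zeta_2618)/Q) ≅ Z/6Z × Z/10Z × Z/16Z.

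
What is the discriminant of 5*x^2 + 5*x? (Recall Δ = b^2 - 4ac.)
Δ = 25

For a quadratic a x^2 + b x + c the discriminant is Δ = b^2 - 4ac = (5)^2 - 4*(5)*(0) = 25 - (0) = 25.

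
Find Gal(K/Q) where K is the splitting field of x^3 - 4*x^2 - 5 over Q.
Gal(K/Q) = S_3 (symmetric group of order 6)

Compute the discriminant of x^3 + (-4)*x^2 + (0)*x + (-5): Δ = -1955. Since Δ is not a rational square, the Galois group is not contained in A_3; it must be the full S_3 (irreducibility of the cubic rules out anything smaller).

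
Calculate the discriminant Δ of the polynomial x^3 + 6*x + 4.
Δ = -1296

For a depressed cubic x^3 + p x + q the discriminant is Δ = -4 p^3 - 27 q^2 = -4*(6)^3 - 27*(4)^2 = -864 - 432 = -1296.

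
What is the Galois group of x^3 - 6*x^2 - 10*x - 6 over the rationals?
Gal(K/Q) = S_3 (symmetric group of order 6)

Compute the discriminant of x^3 + (-6)*x^2 + (-10)*x + (-6): Δ = -5036. Since Δ is not a rational square, the Galois group is not contained in A_3; it must be the full S_3 (irreducibility of the cubic rules out anything smaller).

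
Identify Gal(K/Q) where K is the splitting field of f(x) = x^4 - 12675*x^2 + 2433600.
Gal(K/Q) = Z/2Z (cyclic of order 2)

f factors as (x^2 - 195)(x^2 - 12480), so the splitting field is K = Q(sqrt(195), sqrt(12480)). The squarefree part of 195 is 195 and the squarefree part of 12480 is also 195, so sqrt(195) and sqrt(12480) are both rational multiples of sqrt(195). Hence Q(sqrt(195)) = Q(sqrt(12480)) = Q(sqrt(195)), and the splitting field collapses to a single degree-2 extension with Galois group Z/2Z.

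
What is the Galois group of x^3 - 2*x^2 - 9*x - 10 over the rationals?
Gal(K/Q) = S_3 (symmetric group of order 6)

Compute the discriminant of x^3 + (-2)*x^2 + (-9)*x + (-10): Δ = -3020. Since Δ is not a rational square, the Galois group is not contained in A_3; it must be the full S_3 (irreducibility of the cubic rules out anything smaller).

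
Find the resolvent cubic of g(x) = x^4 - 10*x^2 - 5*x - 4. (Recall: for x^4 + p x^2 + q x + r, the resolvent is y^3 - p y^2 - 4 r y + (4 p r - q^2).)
h(y) = y^3 + 10*y^2 + 16*y + 135

Identify coefficients: p = -10, q = -5, r = -4.
Plug into h(y) = y^3 - p y^2 - 4 r y + (4 p r - q^2):
  h(y) = y^3 - (-10) y^2 - 4*(-4) y + (4*(-10)*(-4) - (-5)^2)
       = y^3 + (10) y^2 + (16) y + (135).
Simplifying: h(y) = y^3 + 10*y^2 + 16*y + 135.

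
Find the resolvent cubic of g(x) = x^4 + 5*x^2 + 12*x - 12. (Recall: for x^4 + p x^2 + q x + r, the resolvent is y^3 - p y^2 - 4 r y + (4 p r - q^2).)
h(y) = y^3 - 5*y^2 + 48*y - 384

Identify coefficients: p = 5, q = 12, r = -12.
Plug into h(y) = y^3 - p y^2 - 4 r y + (4 p r - q^2):
  h(y) = y^3 - (5) y^2 - 4*(-12) y + (4*(5)*(-12) - (12)^2)
       = y^3 + (-5) y^2 + (48) y + (-384).
Simplifying: h(y) = y^3 - 5*y^2 + 48*y - 384.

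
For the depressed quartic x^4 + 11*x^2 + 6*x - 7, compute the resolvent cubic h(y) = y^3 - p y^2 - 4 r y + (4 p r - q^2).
h(y) = y^3 - 11*y^2 + 28*y - 344

Identify coefficients: p = 11, q = 6, r = -7.
Plug into h(y) = y^3 - p y^2 - 4 r y + (4 p r - q^2):
  h(y) = y^3 - (11) y^2 - 4*(-7) y + (4*(11)*(-7) - (6)^2)
       = y^3 + (-11) y^2 + (28) y + (-344).
Simplifying: h(y) = y^3 - 11*y^2 + 28*y - 344.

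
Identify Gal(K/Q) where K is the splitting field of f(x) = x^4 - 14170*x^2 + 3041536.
Gal(K/Q) = Z/2Z (cyclic of order 2)

f factors as (x^2 - 13952)(x^2 - 218), so the splitting field is K = Q(sqrt(13952), sqrt(218)). The squarefree part of 13952 is 218 and the squarefree part of 218 is also 218, so sqrt(13952) and sqrt(218) are both rational multiples of sqrt(218). Hence Q(sqrt(13952)) = Q(sqrt(218)) = Q(sqrt(218)), and the splitting field collapses to a single degree-2 extension with Galois group Z/2Z.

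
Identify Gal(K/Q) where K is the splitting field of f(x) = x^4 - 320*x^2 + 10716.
Gal(K/Q) = V_4 (Klein four-group, Z/2Z × Z/2Z)

f factors as (x^2 - 282)(x^2 - 38), so the splitting field is K = Q(sqrt(282), sqrt(38)). The elements 282, 38, 10716 are all non-squares in Q, so sqrt(282) and sqrt(38) generate independent quadratic extensions. Thus [K:Q] = 4 and Gal(K/Q) is generated by the two order-2 automorphisms sqrt(282) ↦ -sqrt(282) and sqrt(38) ↦ -sqrt(38), giving V_4.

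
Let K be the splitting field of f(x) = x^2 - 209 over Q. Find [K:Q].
[K:Q] = 2

The polynomial x^2 - 209 is irreducible over Q since 209 is not a perfect square. Its splitting field is Q(sqrt(209)), which has degree 2 over Q.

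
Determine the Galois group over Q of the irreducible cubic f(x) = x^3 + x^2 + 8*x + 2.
Gal(K/Q) = S_3 (symmetric group of order 6)

Compute the discriminant of x^3 + (1)*x^2 + (8)*x + (2): Δ = -1812. Since Δ is not a rational square, the Galois group is not contained in A_3; it must be the full S_3 (irreducibility of the cubic rules out anything smaller).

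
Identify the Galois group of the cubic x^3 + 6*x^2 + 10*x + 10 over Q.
Gal(K/Q) = S_3 (symmetric group of order 6)

Compute the discriminant of x^3 + (6)*x^2 + (10)*x + (10): Δ = -940. Since Δ is not a rational square, the Galois group is not contained in A_3; it must be the full S_3 (irreducibility of the cubic rules out anything smaller).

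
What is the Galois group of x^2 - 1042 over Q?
Gal(K/Q) = Z/2Z (cyclic of order 2)

x^2 - 1042 is irreducible over Q since 1042 is not a rational square. The splitting field Q(sqrt(1042)) has degree 2 over Q, and its unique nontrivial automorphism is sqrt(1042) ↦ -sqrt(1042). Hence Gal(Q(sqrt(1042))/Q) = Z/2Z.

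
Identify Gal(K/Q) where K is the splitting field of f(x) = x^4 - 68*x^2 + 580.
Gal(K/Q) = V_4 (Klein four-group, Z/2Z × Z/2Z)

f factors as (x^2 - 58)(x^2 - 10), so the splitting field is K = Q(sqrt(58), sqrt(10)). The elements 58, 10, 580 are all non-squares in Q, so sqrt(58) and sqrt(10) generate independent quadratic extensions. Thus [K:Q] = 4 and Gal(K/Q) is generated by the two order-2 automorphisms sqrt(58) ↦ -sqrt(58) and sqrt(10) ↦ -sqrt(10), giving V_4.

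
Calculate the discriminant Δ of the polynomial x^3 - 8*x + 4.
Δ = 1616

For a depressed cubic x^3 + p x + q the discriminant is Δ = -4 p^3 - 27 q^2 = -4*(-8)^3 - 27*(4)^2 = 2048 - 432 = 1616.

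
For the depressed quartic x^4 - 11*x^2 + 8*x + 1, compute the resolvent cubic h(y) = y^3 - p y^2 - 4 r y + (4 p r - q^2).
h(y) = y^3 + 11*y^2 - 4*y - 108

Identify coefficients: p = -11, q = 8, r = 1.
Plug into h(y) = y^3 - p y^2 - 4 r y + (4 p r - q^2):
  h(y) = y^3 - (-11) y^2 - 4*(1) y + (4*(-11)*(1) - (8)^2)
       = y^3 + (11) y^2 + (-4) y + (-108).
Simplifying: h(y) = y^3 + 11*y^2 - 4*y - 108.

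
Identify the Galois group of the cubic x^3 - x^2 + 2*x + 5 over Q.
Gal(K/Q) = S_3 (symmetric group of order 6)

Compute the discriminant of x^3 + (-1)*x^2 + (2)*x + (5): Δ = -863. Since Δ is not a rational square, the Galois group is not contained in A_3; it must be the full S_3 (irreducibility of the cubic rules out anything smaller).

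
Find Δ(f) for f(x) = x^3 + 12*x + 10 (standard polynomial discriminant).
Δ = -9612

For a depressed cubic x^3 + p x + q the discriminant is Δ = -4 p^3 - 27 q^2 = -4*(12)^3 - 27*(10)^2 = -6912 - 2700 = -9612.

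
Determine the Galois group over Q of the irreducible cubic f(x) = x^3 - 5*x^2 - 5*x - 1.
Gal(K/Q) = S_3 (symmetric group of order 6)

Compute the discriminant of x^3 + (-5)*x^2 + (-5)*x + (-1): Δ = 148. Since Δ is not a rational square, the Galois group is not contained in A_3; it must be the full S_3 (irreducibility of the cubic rules out anything smaller).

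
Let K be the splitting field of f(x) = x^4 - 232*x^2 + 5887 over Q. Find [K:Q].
[K:Q] = 4

f factors as (x^2 - 203)(x^2 - 29); the splitting field is K = Q(sqrt(203), sqrt(29)). Since 203, 29, and 5887 are all non-squares in Q, the three subfields Q(sqrt(203)), Q(sqrt(29)), Q(sqrt(5887)) are distinct degree-2 extensions, so [K:Q] = 4 (Klein four Galois group).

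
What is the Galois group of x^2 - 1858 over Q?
Gal(K/Q) = Z/2Z (cyclic of order 2)

x^2 - 1858 is irreducible over Q since 1858 is not a rational square. The splitting field Q(sqrt(1858)) has degree 2 over Q, and its unique nontrivial automorphism is sqrt(1858) ↦ -sqrt(1858). Hence Gal(Q(sqrt(1858))/Q) = Z/2Z.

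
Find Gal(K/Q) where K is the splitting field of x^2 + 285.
Gal(K/Q) = Z/2Z (cyclic of order 2)

x^2 + 285 is irreducible over Q since -285 is not a rational square. The splitting field Q(sqrt(-285)) has degree 2 over Q, and its unique nontrivial automorphism is sqrt(-285) ↦ -sqrt(-285). Hence Gal(Q(sqrt(-285))/Q) = Z/2Z.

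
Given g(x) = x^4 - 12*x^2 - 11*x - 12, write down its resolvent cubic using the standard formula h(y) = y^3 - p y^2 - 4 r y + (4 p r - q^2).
h(y) = y^3 + 12*y^2 + 48*y + 455

Identify coefficients: p = -12, q = -11, r = -12.
Plug into h(y) = y^3 - p y^2 - 4 r y + (4 p r - q^2):
  h(y) = y^3 - (-12) y^2 - 4*(-12) y + (4*(-12)*(-12) - (-11)^2)
       = y^3 + (12) y^2 + (48) y + (455).
Simplifying: h(y) = y^3 + 12*y^2 + 48*y + 455.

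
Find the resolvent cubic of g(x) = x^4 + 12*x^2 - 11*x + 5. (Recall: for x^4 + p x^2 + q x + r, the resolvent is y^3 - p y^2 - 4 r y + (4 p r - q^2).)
h(y) = y^3 - 12*y^2 - 20*y + 119

Identify coefficients: p = 12, q = -11, r = 5.
Plug into h(y) = y^3 - p y^2 - 4 r y + (4 p r - q^2):
  h(y) = y^3 - (12) y^2 - 4*(5) y + (4*(12)*(5) - (-11)^2)
       = y^3 + (-12) y^2 + (-20) y + (119).
Simplifying: h(y) = y^3 - 12*y^2 - 20*y + 119.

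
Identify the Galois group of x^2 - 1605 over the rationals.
Gal(K/Q) = Z/2Z (cyclic of order 2)

x^2 - 1605 is irreducible over Q since 1605 is not a rational square. The splitting field Q(sqrt(1605)) has degree 2 over Q, and its unique nontrivial automorphism is sqrt(1605) ↦ -sqrt(1605). Hence Gal(Q(sqrt(1605))/Q) = Z/2Z.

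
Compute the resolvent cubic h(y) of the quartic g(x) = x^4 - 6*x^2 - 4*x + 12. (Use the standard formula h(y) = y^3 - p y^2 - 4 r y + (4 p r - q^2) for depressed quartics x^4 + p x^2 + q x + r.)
h(y) = y^3 + 6*y^2 - 48*y - 304

Identify coefficients: p = -6, q = -4, r = 12.
Plug into h(y) = y^3 - p y^2 - 4 r y + (4 p r - q^2):
  h(y) = y^3 - (-6) y^2 - 4*(12) y + (4*(-6)*(12) - (-4)^2)
       = y^3 + (6) y^2 + (-48) y + (-304).
Simplifying: h(y) = y^3 + 6*y^2 - 48*y - 304.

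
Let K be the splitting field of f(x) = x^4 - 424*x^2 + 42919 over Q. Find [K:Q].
[K:Q] = 4

f factors as (x^2 - 257)(x^2 - 167); the splitting field is K = Q(sqrt(257), sqrt(167)). Since 257, 167, and 42919 are all non-squares in Q, the three subfields Q(sqrt(257)), Q(sqrt(167)), Q(sqrt(42919)) are distinct degree-2 extensions, so [K:Q] = 4 (Klein four Galois group).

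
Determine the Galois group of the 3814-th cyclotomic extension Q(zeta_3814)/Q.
|Gal(Q(zeta_3814)/Q)| = phi(3814) = 1906; group ≅ (Z/3814Z)^* ≅ Z/1906Z

The n-th cyclotomic polynomial Φ_3814(x) is the minimal polynomial of zeta_3814 over Q and has degree phi(3814) = 1906. So Q(zeta_3814) is a degree-1906 Galois extension with Galois group (Z/3814Z)^*. By CRT, (Z/3814Z)^* ≅ (Z/2Z)^* × (Z/1907Z)^*. Each prime-power unit group is (Z/2Z)^* ≅ trivial group (order 1); (Z/1907Z)^* ≅ Z/1906Z. Hence Gal(Q(zeta_3814)/Q) ≅ Z/1906Z.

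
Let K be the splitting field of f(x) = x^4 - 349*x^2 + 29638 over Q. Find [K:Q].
[K:Q] = 4

f factors as (x^2 - 146)(x^2 - 203); the splitting field is K = Q(sqrt(146), sqrt(203)). Since 146, 203, and 29638 are all non-squares in Q, the three subfields Q(sqrt(146)), Q(sqrt(203)), Q(sqrt(29638)) are distinct degree-2 extensions, so [K:Q] = 4 (Klein four Galois group).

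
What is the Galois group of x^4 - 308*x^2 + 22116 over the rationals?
Gal(K/Q) = V_4 (Klein four-group, Z/2Z × Z/2Z)

f factors as (x^2 - 194)(x^2 - 114), so the splitting field is K = Q(sqrt(194), sqrt(114)). The elements 194, 114, 22116 are all non-squares in Q, so sqrt(194) and sqrt(114) generate independent quadratic extensions. Thus [K:Q] = 4 and Gal(K/Q) is generated by the two order-2 automorphisms sqrt(194) ↦ -sqrt(194) and sqrt(114) ↦ -sqrt(114), giving V_4.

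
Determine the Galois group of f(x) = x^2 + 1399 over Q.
Gal(K/Q) = Z/2Z (cyclic of order 2)

x^2 + 1399 is irreducible over Q since -1399 is not a rational square. The splitting field Q(sqrt(-1399)) has degree 2 over Q, and its unique nontrivial automorphism is sqrt(-1399) ↦ -sqrt(-1399). Hence Gal(Q(sqrt(-1399))/Q) = Z/2Z.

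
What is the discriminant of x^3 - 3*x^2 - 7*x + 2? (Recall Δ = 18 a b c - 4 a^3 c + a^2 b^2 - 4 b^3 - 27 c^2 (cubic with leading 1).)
Δ = 2677

For x^3 + a x^2 + b x + c the discriminant is Δ = 18 a b c - 4 a^3 c + a^2 b^2 - 4 b^3 - 27 c^2.
Plug a = -3, b = -7, c = 2:
  18*(-3)*(-7)*(2) - 4*(-3)^3*(2) + (-3)^2*(-7)^2 - 4*(-7)^3 - 27*(2)^2
  = 756 + (216) + 441 + (1372) + (-108)
  = 2677.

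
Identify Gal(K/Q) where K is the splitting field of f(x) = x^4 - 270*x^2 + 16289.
Gal(K/Q) = V_4 (Klein four-group, Z/2Z × Z/2Z)

f factors as (x^2 - 179)(x^2 - 91), so the splitting field is K = Q(sqrt(179), sqrt(91)). The elements 179, 91, 16289 are all non-squares in Q, so sqrt(179) and sqrt(91) generate independent quadratic extensions. Thus [K:Q] = 4 and Gal(K/Q) is generated by the two order-2 automorphisms sqrt(179) ↦ -sqrt(179) and sqrt(91) ↦ -sqrt(91), giving V_4.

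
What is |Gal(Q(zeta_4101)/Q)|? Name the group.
|Gal(Q(zeta_4101)/Q)| = phi(4101) = 2732; group ≅ (Z/4101Z)^* ≅ Z/2Z × Z/1366Z

The n-th cyclotomic polynomial Φ_4101(x) is the minimal polynomial of zeta_4101 over Q and has degree phi(4101) = 2732. So Q(zeta_4101) is a degree-2732 Galois extension with Galois group (Z/4101Z)^*. By CRT, (Z/4101Z)^* ≅ (Z/3Z)^* × (Z/1367Z)^*. Each prime-power unit group is (Z/3Z)^* ≅ Z/2Z; (Z/1367Z)^* ≅ Z/1366Z. Hence Gal(Q(zeta_4101)/Q) ≅ Z/2Z × Z/1366Z.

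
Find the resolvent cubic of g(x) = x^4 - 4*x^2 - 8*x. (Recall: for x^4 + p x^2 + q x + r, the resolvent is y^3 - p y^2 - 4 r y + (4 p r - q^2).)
h(y) = y^3 + 4*y^2 - 64

Identify coefficients: p = -4, q = -8, r = 0.
Plug into h(y) = y^3 - p y^2 - 4 r y + (4 p r - q^2):
  h(y) = y^3 - (-4) y^2 - 4*(0) y + (4*(-4)*(0) - (-8)^2)
       = y^3 + (4) y^2 + (0) y + (-64).
Simplifying: h(y) = y^3 + 4*y^2 - 64.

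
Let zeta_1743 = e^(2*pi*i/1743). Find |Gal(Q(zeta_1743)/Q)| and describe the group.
|Gal(Q(zeta_1743)/Q)| = phi(1743) = 984; group ≅ (Z/1743Z)^* ≅ Z/2Z × Z/6Z × Z/82Z

The n-th cyclotomic polynomial Φ_1743(x) is the minimal polynomial of zeta_1743 over Q and has degree phi(1743) = 984. So Q(zeta_1743) is a degree-984 Galois extension with Galois group (Z/1743Z)^*. By CRT, (Z/1743Z)^* ≅ (Z/3Z)^* × (Z/7Z)^* × (Z/83Z)^*. Each prime-power unit group is (Z/3Z)^* ≅ Z/2Z; (Z/7Z)^* ≅ Z/6Z; (Z/83Z)^* ≅ Z/82Z. Hence Gal(Q(zeta_1743)/Q) ≅ Z/2Z × Z/6Z × Z/82Z.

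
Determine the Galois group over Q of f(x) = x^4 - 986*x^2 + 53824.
Gal(K/Q) = Z/2Z (cyclic of order 2)

f factors as (x^2 - 928)(x^2 - 58), so the splitting field is K = Q(sqrt(928), sqrt(58)). The squarefree part of 928 is 58 and the squarefree part of 58 is also 58, so sqrt(928) and sqrt(58) are both rational multiples of sqrt(58). Hence Q(sqrt(928)) = Q(sqrt(58)) = Q(sqrt(58)), and the splitting field collapses to a single degree-2 extension with Galois group Z/2Z.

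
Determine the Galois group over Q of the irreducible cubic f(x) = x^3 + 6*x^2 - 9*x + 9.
Gal(K/Q) = S_3 (symmetric group of order 6)

Compute the discriminant of x^3 + (6)*x^2 + (-9)*x + (9): Δ = -12879. Since Δ is not a rational square, the Galois group is not contained in A_3; it must be the full S_3 (irreducibility of the cubic rules out anything smaller).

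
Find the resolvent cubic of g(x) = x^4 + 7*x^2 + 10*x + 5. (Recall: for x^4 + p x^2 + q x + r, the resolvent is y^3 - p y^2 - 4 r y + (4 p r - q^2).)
h(y) = y^3 - 7*y^2 - 20*y + 40

Identify coefficients: p = 7, q = 10, r = 5.
Plug into h(y) = y^3 - p y^2 - 4 r y + (4 p r - q^2):
  h(y) = y^3 - (7) y^2 - 4*(5) y + (4*(7)*(5) - (10)^2)
       = y^3 + (-7) y^2 + (-20) y + (40).
Simplifying: h(y) = y^3 - 7*y^2 - 20*y + 40.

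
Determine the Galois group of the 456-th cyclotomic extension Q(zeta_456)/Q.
|Gal(Q(zeta_456)/Q)| = phi(456) = 144; group ≅ (Z/456Z)^* ≅ Z/2Z × Z/2Z × Z/2Z × Z/18Z

The n-th cyclotomic polynomial Φ_456(x) is the minimal polynomial of zeta_456 over Q and has degree phi(456) = 144. So Q(zeta_456) is a degree-144 Galois extension with Galois group (Z/456Z)^*. By CRT, (Z/456Z)^* ≅ (Z/8Z)^* × (Z/3Z)^* × (Z/19Z)^*. Each prime-power unit group is (Z/8Z)^* ≅ Z/2Z × Z/2Z; (Z/3Z)^* ≅ Z/2Z; (Z/19Z)^* ≅ Z/18Z. Hence Gal(Q(zeta_456)/Q) ≅ Z/2Z × Z/2Z × Z/2Z × Z/18Z.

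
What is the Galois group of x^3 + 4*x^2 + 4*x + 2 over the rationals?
Gal(K/Q) = S_3 (symmetric group of order 6)

Compute the discriminant of x^3 + (4)*x^2 + (4)*x + (2): Δ = -44. Since Δ is not a rational square, the Galois group is not contained in A_3; it must be the full S_3 (irreducibility of the cubic rules out anything smaller).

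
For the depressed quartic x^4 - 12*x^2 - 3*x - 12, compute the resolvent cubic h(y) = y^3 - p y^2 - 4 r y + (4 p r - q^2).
h(y) = y^3 + 12*y^2 + 48*y + 567

Identify coefficients: p = -12, q = -3, r = -12.
Plug into h(y) = y^3 - p y^2 - 4 r y + (4 p r - q^2):
  h(y) = y^3 - (-12) y^2 - 4*(-12) y + (4*(-12)*(-12) - (-3)^2)
       = y^3 + (12) y^2 + (48) y + (567).
Simplifying: h(y) = y^3 + 12*y^2 + 48*y + 567.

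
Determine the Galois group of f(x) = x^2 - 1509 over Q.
Gal(K/Q) = Z/2Z (cyclic of order 2)

x^2 - 1509 is irreducible over Q since 1509 is not a rational square. The splitting field Q(sqrt(1509)) has degree 2 over Q, and its unique nontrivial automorphism is sqrt(1509) ↦ -sqrt(1509). Hence Gal(Q(sqrt(1509))/Q) = Z/2Z.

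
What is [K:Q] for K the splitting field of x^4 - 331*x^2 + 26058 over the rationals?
[K:Q] = 4

f factors as (x^2 - 129)(x^2 - 202); the splitting field is K = Q(sqrt(129), sqrt(202)). Since 129, 202, and 26058 are all non-squares in Q, the three subfields Q(sqrt(129)), Q(sqrt(202)), Q(sqrt(26058)) are distinct degree-2 extensions, so [K:Q] = 4 (Klein four Galois group).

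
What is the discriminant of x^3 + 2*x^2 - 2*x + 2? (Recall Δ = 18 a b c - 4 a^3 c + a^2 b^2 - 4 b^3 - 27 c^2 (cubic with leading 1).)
Δ = -268

For x^3 + a x^2 + b x + c the discriminant is Δ = 18 a b c - 4 a^3 c + a^2 b^2 - 4 b^3 - 27 c^2.
Plug a = 2, b = -2, c = 2:
  18*(2)*(-2)*(2) - 4*(2)^3*(2) + (2)^2*(-2)^2 - 4*(-2)^3 - 27*(2)^2
  = -144 + (-64) + 16 + (32) + (-108)
  = -268.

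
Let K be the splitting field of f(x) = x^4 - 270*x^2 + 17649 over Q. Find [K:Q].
[K:Q] = 4

f factors as (x^2 - 159)(x^2 - 111); the splitting field is K = Q(sqrt(159), sqrt(111)). Since 159, 111, and 17649 are all non-squares in Q, the three subfields Q(sqrt(159)), Q(sqrt(111)), Q(sqrt(17649)) are distinct degree-2 extensions, so [K:Q] = 4 (Klein four Galois group).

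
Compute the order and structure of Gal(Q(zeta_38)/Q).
|Gal(Q(zeta_38)/Q)| = phi(38) = 18; group ≅ (Z/38Z)^* ≅ Z/18Z

The n-th cyclotomic polynomial Φ_38(x) is the minimal polynomial of zeta_38 over Q and has degree phi(38) = 18. So Q(zeta_38) is a degree-18 Galois extension with Galois group (Z/38Z)^*. By CRT, (Z/38Z)^* ≅ (Z/2Z)^* × (Z/19Z)^*. Each prime-power unit group is (Z/2Z)^* ≅ trivial group (order 1); (Z/19Z)^* ≅ Z/18Z. Hence Gal(Q(zeta_38)/Q) ≅ Z/18Z.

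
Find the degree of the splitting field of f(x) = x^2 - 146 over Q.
[K:Q] = 2

The polynomial x^2 - 146 is irreducible over Q since 146 is not a perfect square. Its splitting field is Q(sqrt(146)), which has degree 2 over Q.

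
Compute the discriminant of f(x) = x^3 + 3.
Δ = -243

For x^3 + a x^2 + b x + c the discriminant is Δ = 18 a b c - 4 a^3 c + a^2 b^2 - 4 b^3 - 27 c^2.
Plug a = 0, b = 0, c = 3:
  18*(0)*(0)*(3) - 4*(0)^3*(3) + (0)^2*(0)^2 - 4*(0)^3 - 27*(3)^2
  = 0 + (0) + 0 + (0) + (-243)
  = -243.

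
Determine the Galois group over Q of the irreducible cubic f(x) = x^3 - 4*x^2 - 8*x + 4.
Gal(K/Q) = S_3 (symmetric group of order 6)

Compute the discriminant of x^3 + (-4)*x^2 + (-8)*x + (4): Δ = 5968. Since Δ is not a rational square, the Galois group is not contained in A_3; it must be the full S_3 (irreducibility of the cubic rules out anything smaller).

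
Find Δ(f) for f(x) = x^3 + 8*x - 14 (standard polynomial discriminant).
Δ = -7340

For a depressed cubic x^3 + p x + q the discriminant is Δ = -4 p^3 - 27 q^2 = -4*(8)^3 - 27*(-14)^2 = -2048 - 5292 = -7340.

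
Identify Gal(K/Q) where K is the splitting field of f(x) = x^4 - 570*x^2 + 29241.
Gal(K/Q) = Z/2Z (cyclic of order 2)

f factors as (x^2 - 513)(x^2 - 57), so the splitting field is K = Q(sqrt(513), sqrt(57)). The squarefree part of 513 is 57 and the squarefree part of 57 is also 57, so sqrt(513) and sqrt(57) are both rational multiples of sqrt(57). Hence Q(sqrt(513)) = Q(sqrt(57)) = Q(sqrt(57)), and the splitting field collapses to a single degree-2 extension with Galois group Z/2Z.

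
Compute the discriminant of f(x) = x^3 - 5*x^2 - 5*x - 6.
Δ = -5547

For x^3 + a x^2 + b x + c the discriminant is Δ = 18 a b c - 4 a^3 c + a^2 b^2 - 4 b^3 - 27 c^2.
Plug a = -5, b = -5, c = -6:
  18*(-5)*(-5)*(-6) - 4*(-5)^3*(-6) + (-5)^2*(-5)^2 - 4*(-5)^3 - 27*(-6)^2
  = -2700 + (-3000) + 625 + (500) + (-972)
  = -5547.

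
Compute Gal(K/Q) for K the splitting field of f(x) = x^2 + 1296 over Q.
Gal(K/Q) = Z/2Z (cyclic of order 2)

x^2 + 1296 is irreducible over Q since -1296 is not a rational square. The splitting field Q(sqrt(-1296)) has degree 2 over Q, and its unique nontrivial automorphism is sqrt(-1296) ↦ -sqrt(-1296). Hence Gal(Q(sqrt(-1296))/Q) = Z/2Z.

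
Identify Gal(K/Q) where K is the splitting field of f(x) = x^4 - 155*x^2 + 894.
Gal(K/Q) = V_4 (Klein four-group, Z/2Z × Z/2Z)

f factors as (x^2 - 149)(x^2 - 6), so the splitting field is K = Q(sqrt(149), sqrt(6)). The elements 149, 6, 894 are all non-squares in Q, so sqrt(149) and sqrt(6) generate independent quadratic extensions. Thus [K:Q] = 4 and Gal(K/Q) is generated by the two order-2 automorphisms sqrt(149) ↦ -sqrt(149) and sqrt(6) ↦ -sqrt(6), giving V_4.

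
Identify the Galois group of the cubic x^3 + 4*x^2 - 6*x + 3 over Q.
Gal(K/Q) = S_3 (symmetric group of order 6)

Compute the discriminant of x^3 + (4)*x^2 + (-6)*x + (3): Δ = -867. Since Δ is not a rational square, the Galois group is not contained in A_3; it must be the full S_3 (irreducibility of the cubic rules out anything smaller).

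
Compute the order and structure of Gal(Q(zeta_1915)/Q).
|Gal(Q(zeta_1915)/Q)| = phi(1915) = 1528; group ≅ (Z/1915Z)^* ≅ Z/4Z × Z/382Z

The n-th cyclotomic polynomial Φ_1915(x) is the minimal polynomial of zeta_1915 over Q and has degree phi(1915) = 1528. So Q(zeta_1915) is a degree-1528 Galois extension with Galois group (Z/1915Z)^*. By CRT, (Z/1915Z)^* ≅ (Z/5Z)^* × (Z/383Z)^*. Each prime-power unit group is (Z/5Z)^* ≅ Z/4Z; (Z/383Z)^* ≅ Z/382Z. Hence Gal(Q(zeta_1915)/Q) ≅ Z/4Z × Z/382Z.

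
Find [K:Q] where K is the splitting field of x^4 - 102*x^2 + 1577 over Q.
[K:Q] = 4

f factors as (x^2 - 19)(x^2 - 83); the splitting field is K = Q(sqrt(19), sqrt(83)). Since 19, 83, and 1577 are all non-squares in Q, the three subfields Q(sqrt(19)), Q(sqrt(83)), Q(sqrt(1577)) are distinct degree-2 extensions, so [K:Q] = 4 (Klein four Galois group).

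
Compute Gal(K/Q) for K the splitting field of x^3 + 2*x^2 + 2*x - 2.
Gal(K/Q) = S_3 (symmetric group of order 6)

Compute the discriminant of x^3 + (2)*x^2 + (2)*x + (-2): Δ = -204. Since Δ is not a rational square, the Galois group is not contained in A_3; it must be the full S_3 (irreducibility of the cubic rules out anything smaller).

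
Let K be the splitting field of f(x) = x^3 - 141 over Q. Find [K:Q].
[K:Q] = 6

x^3 - 141 has one real root r = 141^(1/3) and two complex roots r*zeta_3, r*zeta_3^2 where zeta_3 = e^(2*pi*i/3). The splitting field is Q(r, zeta_3). [Q(r):Q] = 3 and [Q(zeta_3):Q] = 2 with gcd = 1, so [Q(r, zeta_3):Q] = 3 * 2 = 6.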